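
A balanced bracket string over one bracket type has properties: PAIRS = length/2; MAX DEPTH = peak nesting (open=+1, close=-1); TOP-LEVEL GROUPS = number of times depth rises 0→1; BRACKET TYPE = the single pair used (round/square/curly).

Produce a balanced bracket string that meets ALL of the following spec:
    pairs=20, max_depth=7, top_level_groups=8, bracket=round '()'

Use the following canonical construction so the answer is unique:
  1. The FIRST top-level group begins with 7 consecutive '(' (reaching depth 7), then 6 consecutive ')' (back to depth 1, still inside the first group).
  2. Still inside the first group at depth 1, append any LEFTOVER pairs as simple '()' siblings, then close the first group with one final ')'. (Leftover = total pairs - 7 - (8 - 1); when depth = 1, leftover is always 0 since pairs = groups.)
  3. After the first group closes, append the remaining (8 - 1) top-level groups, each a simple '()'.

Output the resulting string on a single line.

Answer: ((((((())))))()()()()()())()()()()()()()

Derivation:
Spec: pairs=20 depth=7 groups=8
Leftover pairs = 20 - 7 - (8-1) = 6
First group: deep chain of depth 7 + 6 sibling pairs
Remaining 7 groups: simple '()' each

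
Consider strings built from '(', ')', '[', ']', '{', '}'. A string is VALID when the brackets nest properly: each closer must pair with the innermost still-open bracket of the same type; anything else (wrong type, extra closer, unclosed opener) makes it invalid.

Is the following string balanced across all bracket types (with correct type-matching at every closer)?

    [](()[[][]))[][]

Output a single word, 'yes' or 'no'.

pos 0: push '['; stack = [
pos 1: ']' matches '['; pop; stack = (empty)
pos 2: push '('; stack = (
pos 3: push '('; stack = ((
pos 4: ')' matches '('; pop; stack = (
pos 5: push '['; stack = ([
pos 6: push '['; stack = ([[
pos 7: ']' matches '['; pop; stack = ([
pos 8: push '['; stack = ([[
pos 9: ']' matches '['; pop; stack = ([
pos 10: saw closer ')' but top of stack is '[' (expected ']') → INVALID
Verdict: type mismatch at position 10: ')' closes '[' → no

Answer: no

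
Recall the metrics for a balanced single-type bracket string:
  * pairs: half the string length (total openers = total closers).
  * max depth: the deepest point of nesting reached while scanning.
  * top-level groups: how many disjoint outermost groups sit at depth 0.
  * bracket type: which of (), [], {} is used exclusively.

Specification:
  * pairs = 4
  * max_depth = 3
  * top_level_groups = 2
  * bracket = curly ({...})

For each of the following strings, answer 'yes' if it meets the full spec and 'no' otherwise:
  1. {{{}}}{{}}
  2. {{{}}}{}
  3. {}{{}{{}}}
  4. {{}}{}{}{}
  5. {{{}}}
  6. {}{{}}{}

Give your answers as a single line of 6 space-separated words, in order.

Answer: no yes no no no no

Derivation:
String 1 '{{{}}}{{}}': depth seq [1 2 3 2 1 0 1 2 1 0]
  -> pairs=5 depth=3 groups=2 -> no
String 2 '{{{}}}{}': depth seq [1 2 3 2 1 0 1 0]
  -> pairs=4 depth=3 groups=2 -> yes
String 3 '{}{{}{{}}}': depth seq [1 0 1 2 1 2 3 2 1 0]
  -> pairs=5 depth=3 groups=2 -> no
String 4 '{{}}{}{}{}': depth seq [1 2 1 0 1 0 1 0 1 0]
  -> pairs=5 depth=2 groups=4 -> no
String 5 '{{{}}}': depth seq [1 2 3 2 1 0]
  -> pairs=3 depth=3 groups=1 -> no
String 6 '{}{{}}{}': depth seq [1 0 1 2 1 0 1 0]
  -> pairs=4 depth=2 groups=3 -> no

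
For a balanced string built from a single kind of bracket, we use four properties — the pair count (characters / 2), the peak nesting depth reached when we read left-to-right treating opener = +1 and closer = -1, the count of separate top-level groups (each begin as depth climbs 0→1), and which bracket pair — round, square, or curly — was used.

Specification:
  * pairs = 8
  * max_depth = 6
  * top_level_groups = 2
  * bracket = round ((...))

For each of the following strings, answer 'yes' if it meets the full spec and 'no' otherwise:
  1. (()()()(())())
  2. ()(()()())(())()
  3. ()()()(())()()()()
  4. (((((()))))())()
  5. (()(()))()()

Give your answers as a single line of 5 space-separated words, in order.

Answer: no no no yes no

Derivation:
String 1 '(()()()(())())': depth seq [1 2 1 2 1 2 1 2 3 2 1 2 1 0]
  -> pairs=7 depth=3 groups=1 -> no
String 2 '()(()()())(())()': depth seq [1 0 1 2 1 2 1 2 1 0 1 2 1 0 1 0]
  -> pairs=8 depth=2 groups=4 -> no
String 3 '()()()(())()()()()': depth seq [1 0 1 0 1 0 1 2 1 0 1 0 1 0 1 0 1 0]
  -> pairs=9 depth=2 groups=8 -> no
String 4 '(((((()))))())()': depth seq [1 2 3 4 5 6 5 4 3 2 1 2 1 0 1 0]
  -> pairs=8 depth=6 groups=2 -> yes
String 5 '(()(()))()()': depth seq [1 2 1 2 3 2 1 0 1 0 1 0]
  -> pairs=6 depth=3 groups=3 -> no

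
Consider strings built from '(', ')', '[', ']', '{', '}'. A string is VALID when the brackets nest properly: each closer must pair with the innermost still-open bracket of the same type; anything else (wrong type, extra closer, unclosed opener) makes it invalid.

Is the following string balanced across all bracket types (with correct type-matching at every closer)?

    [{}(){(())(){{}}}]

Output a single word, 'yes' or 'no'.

pos 0: push '['; stack = [
pos 1: push '{'; stack = [{
pos 2: '}' matches '{'; pop; stack = [
pos 3: push '('; stack = [(
pos 4: ')' matches '('; pop; stack = [
pos 5: push '{'; stack = [{
pos 6: push '('; stack = [{(
pos 7: push '('; stack = [{((
pos 8: ')' matches '('; pop; stack = [{(
pos 9: ')' matches '('; pop; stack = [{
pos 10: push '('; stack = [{(
pos 11: ')' matches '('; pop; stack = [{
pos 12: push '{'; stack = [{{
pos 13: push '{'; stack = [{{{
pos 14: '}' matches '{'; pop; stack = [{{
pos 15: '}' matches '{'; pop; stack = [{
pos 16: '}' matches '{'; pop; stack = [
pos 17: ']' matches '['; pop; stack = (empty)
end: stack empty → VALID
Verdict: properly nested → yes

Answer: yes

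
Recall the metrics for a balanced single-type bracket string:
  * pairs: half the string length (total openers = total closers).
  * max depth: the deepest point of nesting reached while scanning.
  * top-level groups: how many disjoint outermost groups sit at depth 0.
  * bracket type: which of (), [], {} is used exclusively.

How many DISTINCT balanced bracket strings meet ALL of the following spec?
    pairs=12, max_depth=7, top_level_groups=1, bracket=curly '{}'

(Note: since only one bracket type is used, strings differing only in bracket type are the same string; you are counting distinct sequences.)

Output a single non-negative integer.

Spec: pairs=12 depth=7 groups=1
Count(depth <= 7) = 54320
Count(depth <= 6) = 45542
Count(depth == 7) = 54320 - 45542 = 8778

Answer: 8778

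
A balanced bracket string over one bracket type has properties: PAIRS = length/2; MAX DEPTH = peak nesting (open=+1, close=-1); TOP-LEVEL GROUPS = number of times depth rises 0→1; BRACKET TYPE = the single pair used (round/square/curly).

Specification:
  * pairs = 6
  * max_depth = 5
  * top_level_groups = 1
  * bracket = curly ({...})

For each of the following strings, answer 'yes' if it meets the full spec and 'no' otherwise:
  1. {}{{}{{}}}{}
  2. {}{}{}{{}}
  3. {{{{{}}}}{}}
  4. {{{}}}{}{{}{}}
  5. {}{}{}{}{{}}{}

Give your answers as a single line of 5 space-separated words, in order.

String 1 '{}{{}{{}}}{}': depth seq [1 0 1 2 1 2 3 2 1 0 1 0]
  -> pairs=6 depth=3 groups=3 -> no
String 2 '{}{}{}{{}}': depth seq [1 0 1 0 1 0 1 2 1 0]
  -> pairs=5 depth=2 groups=4 -> no
String 3 '{{{{{}}}}{}}': depth seq [1 2 3 4 5 4 3 2 1 2 1 0]
  -> pairs=6 depth=5 groups=1 -> yes
String 4 '{{{}}}{}{{}{}}': depth seq [1 2 3 2 1 0 1 0 1 2 1 2 1 0]
  -> pairs=7 depth=3 groups=3 -> no
String 5 '{}{}{}{}{{}}{}': depth seq [1 0 1 0 1 0 1 0 1 2 1 0 1 0]
  -> pairs=7 depth=2 groups=6 -> no

Answer: no no yes no no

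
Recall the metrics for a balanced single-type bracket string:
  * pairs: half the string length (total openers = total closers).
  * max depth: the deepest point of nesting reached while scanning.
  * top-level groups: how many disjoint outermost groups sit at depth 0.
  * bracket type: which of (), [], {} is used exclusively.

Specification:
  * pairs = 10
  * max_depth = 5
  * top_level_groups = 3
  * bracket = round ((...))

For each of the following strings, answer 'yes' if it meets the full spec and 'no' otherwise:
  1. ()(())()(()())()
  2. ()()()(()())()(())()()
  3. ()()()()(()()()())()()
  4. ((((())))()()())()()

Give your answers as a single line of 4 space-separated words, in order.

String 1 '()(())()(()())()': depth seq [1 0 1 2 1 0 1 0 1 2 1 2 1 0 1 0]
  -> pairs=8 depth=2 groups=5 -> no
String 2 '()()()(()())()(())()()': depth seq [1 0 1 0 1 0 1 2 1 2 1 0 1 0 1 2 1 0 1 0 1 0]
  -> pairs=11 depth=2 groups=8 -> no
String 3 '()()()()(()()()())()()': depth seq [1 0 1 0 1 0 1 0 1 2 1 2 1 2 1 2 1 0 1 0 1 0]
  -> pairs=11 depth=2 groups=7 -> no
String 4 '((((())))()()())()()': depth seq [1 2 3 4 5 4 3 2 1 2 1 2 1 2 1 0 1 0 1 0]
  -> pairs=10 depth=5 groups=3 -> yes

Answer: no no no yes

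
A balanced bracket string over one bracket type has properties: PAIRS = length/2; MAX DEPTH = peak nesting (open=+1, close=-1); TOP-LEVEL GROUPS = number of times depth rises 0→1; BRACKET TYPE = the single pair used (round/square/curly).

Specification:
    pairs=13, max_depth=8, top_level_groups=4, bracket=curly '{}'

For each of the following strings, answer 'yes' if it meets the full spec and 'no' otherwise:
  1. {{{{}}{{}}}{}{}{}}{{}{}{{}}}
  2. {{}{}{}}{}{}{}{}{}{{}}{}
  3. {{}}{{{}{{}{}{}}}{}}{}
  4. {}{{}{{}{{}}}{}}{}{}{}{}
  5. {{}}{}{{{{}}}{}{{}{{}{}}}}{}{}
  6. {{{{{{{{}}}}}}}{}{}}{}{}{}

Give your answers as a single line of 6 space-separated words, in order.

String 1 '{{{{}}{{}}}{}{}{}}{{}{}{{}}}': depth seq [1 2 3 4 3 2 3 4 3 2 1 2 1 2 1 2 1 0 1 2 1 2 1 2 3 2 1 0]
  -> pairs=14 depth=4 groups=2 -> no
String 2 '{{}{}{}}{}{}{}{}{}{{}}{}': depth seq [1 2 1 2 1 2 1 0 1 0 1 0 1 0 1 0 1 0 1 2 1 0 1 0]
  -> pairs=12 depth=2 groups=8 -> no
String 3 '{{}}{{{}{{}{}{}}}{}}{}': depth seq [1 2 1 0 1 2 3 2 3 4 3 4 3 4 3 2 1 2 1 0 1 0]
  -> pairs=11 depth=4 groups=3 -> no
String 4 '{}{{}{{}{{}}}{}}{}{}{}{}': depth seq [1 0 1 2 1 2 3 2 3 4 3 2 1 2 1 0 1 0 1 0 1 0 1 0]
  -> pairs=12 depth=4 groups=6 -> no
String 5 '{{}}{}{{{{}}}{}{{}{{}{}}}}{}{}': depth seq [1 2 1 0 1 0 1 2 3 4 3 2 1 2 1 2 3 2 3 4 3 4 3 2 1 0 1 0 1 0]
  -> pairs=15 depth=4 groups=5 -> no
String 6 '{{{{{{{{}}}}}}}{}{}}{}{}{}': depth seq [1 2 3 4 5 6 7 8 7 6 5 4 3 2 1 2 1 2 1 0 1 0 1 0 1 0]
  -> pairs=13 depth=8 groups=4 -> yes

Answer: no no no no no yes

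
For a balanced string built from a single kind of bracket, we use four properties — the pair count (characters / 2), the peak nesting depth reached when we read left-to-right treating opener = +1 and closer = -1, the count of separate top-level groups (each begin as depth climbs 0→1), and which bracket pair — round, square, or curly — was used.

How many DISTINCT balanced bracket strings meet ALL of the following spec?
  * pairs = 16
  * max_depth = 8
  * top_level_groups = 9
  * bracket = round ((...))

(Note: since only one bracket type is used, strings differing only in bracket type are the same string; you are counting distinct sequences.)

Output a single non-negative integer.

Answer: 9

Derivation:
Spec: pairs=16 depth=8 groups=9
Count(depth <= 8) = 95931
Count(depth <= 7) = 95922
Count(depth == 8) = 95931 - 95922 = 9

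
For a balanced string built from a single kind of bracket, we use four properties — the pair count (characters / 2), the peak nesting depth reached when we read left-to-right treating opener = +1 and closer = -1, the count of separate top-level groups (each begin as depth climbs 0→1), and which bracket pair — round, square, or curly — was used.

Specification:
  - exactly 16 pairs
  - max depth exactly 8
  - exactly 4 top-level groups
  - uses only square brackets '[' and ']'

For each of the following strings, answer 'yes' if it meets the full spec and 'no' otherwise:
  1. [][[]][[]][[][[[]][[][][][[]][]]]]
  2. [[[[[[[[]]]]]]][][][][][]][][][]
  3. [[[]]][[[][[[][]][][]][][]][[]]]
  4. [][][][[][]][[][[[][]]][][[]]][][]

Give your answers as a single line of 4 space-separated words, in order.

String 1 '[][[]][[]][[][[[]][[][][][[]][]]]]': depth seq [1 0 1 2 1 0 1 2 1 0 1 2 1 2 3 4 3 2 3 4 3 4 3 4 3 4 5 4 3 4 3 2 1 0]
  -> pairs=17 depth=5 groups=4 -> no
String 2 '[[[[[[[[]]]]]]][][][][][]][][][]': depth seq [1 2 3 4 5 6 7 8 7 6 5 4 3 2 1 2 1 2 1 2 1 2 1 2 1 0 1 0 1 0 1 0]
  -> pairs=16 depth=8 groups=4 -> yes
String 3 '[[[]]][[[][[[][]][][]][][]][[]]]': depth seq [1 2 3 2 1 0 1 2 3 2 3 4 5 4 5 4 3 4 3 4 3 2 3 2 3 2 1 2 3 2 1 0]
  -> pairs=16 depth=5 groups=2 -> no
String 4 '[][][][[][]][[][[[][]]][][[]]][][]': depth seq [1 0 1 0 1 0 1 2 1 2 1 0 1 2 1 2 3 4 3 4 3 2 1 2 1 2 3 2 1 0 1 0 1 0]
  -> pairs=17 depth=4 groups=7 -> no

Answer: no yes no no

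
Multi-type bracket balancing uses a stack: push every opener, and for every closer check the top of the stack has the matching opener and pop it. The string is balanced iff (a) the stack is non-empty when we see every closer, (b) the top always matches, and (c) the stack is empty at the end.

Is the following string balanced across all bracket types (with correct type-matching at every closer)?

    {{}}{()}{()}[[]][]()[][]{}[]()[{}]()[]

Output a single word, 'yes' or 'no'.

pos 0: push '{'; stack = {
pos 1: push '{'; stack = {{
pos 2: '}' matches '{'; pop; stack = {
pos 3: '}' matches '{'; pop; stack = (empty)
pos 4: push '{'; stack = {
pos 5: push '('; stack = {(
pos 6: ')' matches '('; pop; stack = {
pos 7: '}' matches '{'; pop; stack = (empty)
pos 8: push '{'; stack = {
pos 9: push '('; stack = {(
pos 10: ')' matches '('; pop; stack = {
pos 11: '}' matches '{'; pop; stack = (empty)
pos 12: push '['; stack = [
pos 13: push '['; stack = [[
pos 14: ']' matches '['; pop; stack = [
pos 15: ']' matches '['; pop; stack = (empty)
pos 16: push '['; stack = [
pos 17: ']' matches '['; pop; stack = (empty)
pos 18: push '('; stack = (
pos 19: ')' matches '('; pop; stack = (empty)
pos 20: push '['; stack = [
pos 21: ']' matches '['; pop; stack = (empty)
pos 22: push '['; stack = [
pos 23: ']' matches '['; pop; stack = (empty)
pos 24: push '{'; stack = {
pos 25: '}' matches '{'; pop; stack = (empty)
pos 26: push '['; stack = [
pos 27: ']' matches '['; pop; stack = (empty)
pos 28: push '('; stack = (
pos 29: ')' matches '('; pop; stack = (empty)
pos 30: push '['; stack = [
pos 31: push '{'; stack = [{
pos 32: '}' matches '{'; pop; stack = [
pos 33: ']' matches '['; pop; stack = (empty)
pos 34: push '('; stack = (
pos 35: ')' matches '('; pop; stack = (empty)
pos 36: push '['; stack = [
pos 37: ']' matches '['; pop; stack = (empty)
end: stack empty → VALID
Verdict: properly nested → yes

Answer: yes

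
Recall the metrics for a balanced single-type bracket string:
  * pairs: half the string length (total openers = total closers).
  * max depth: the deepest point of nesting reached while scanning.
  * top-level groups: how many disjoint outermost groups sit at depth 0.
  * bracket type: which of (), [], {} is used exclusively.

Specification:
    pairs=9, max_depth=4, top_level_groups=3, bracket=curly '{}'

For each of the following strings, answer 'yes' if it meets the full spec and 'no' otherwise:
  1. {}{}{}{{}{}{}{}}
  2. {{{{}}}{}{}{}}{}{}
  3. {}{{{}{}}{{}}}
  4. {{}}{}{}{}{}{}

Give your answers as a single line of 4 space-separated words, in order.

String 1 '{}{}{}{{}{}{}{}}': depth seq [1 0 1 0 1 0 1 2 1 2 1 2 1 2 1 0]
  -> pairs=8 depth=2 groups=4 -> no
String 2 '{{{{}}}{}{}{}}{}{}': depth seq [1 2 3 4 3 2 1 2 1 2 1 2 1 0 1 0 1 0]
  -> pairs=9 depth=4 groups=3 -> yes
String 3 '{}{{{}{}}{{}}}': depth seq [1 0 1 2 3 2 3 2 1 2 3 2 1 0]
  -> pairs=7 depth=3 groups=2 -> no
String 4 '{{}}{}{}{}{}{}': depth seq [1 2 1 0 1 0 1 0 1 0 1 0 1 0]
  -> pairs=7 depth=2 groups=6 -> no

Answer: no yes no no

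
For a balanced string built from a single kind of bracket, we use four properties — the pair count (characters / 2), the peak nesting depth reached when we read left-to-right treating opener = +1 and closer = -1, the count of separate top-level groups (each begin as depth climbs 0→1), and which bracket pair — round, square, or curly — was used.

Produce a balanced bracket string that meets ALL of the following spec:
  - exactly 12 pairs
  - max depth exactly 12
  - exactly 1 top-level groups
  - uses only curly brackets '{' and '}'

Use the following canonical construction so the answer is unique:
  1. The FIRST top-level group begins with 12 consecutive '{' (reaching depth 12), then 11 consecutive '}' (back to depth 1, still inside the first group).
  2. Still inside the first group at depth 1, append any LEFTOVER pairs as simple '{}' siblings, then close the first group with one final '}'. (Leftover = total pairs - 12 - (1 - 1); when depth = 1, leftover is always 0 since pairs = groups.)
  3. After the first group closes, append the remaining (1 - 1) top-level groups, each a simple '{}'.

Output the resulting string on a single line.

Spec: pairs=12 depth=12 groups=1
Leftover pairs = 12 - 12 - (1-1) = 0
First group: deep chain of depth 12 + 0 sibling pairs
Remaining 0 groups: simple '{}' each

Answer: {{{{{{{{{{{{}}}}}}}}}}}}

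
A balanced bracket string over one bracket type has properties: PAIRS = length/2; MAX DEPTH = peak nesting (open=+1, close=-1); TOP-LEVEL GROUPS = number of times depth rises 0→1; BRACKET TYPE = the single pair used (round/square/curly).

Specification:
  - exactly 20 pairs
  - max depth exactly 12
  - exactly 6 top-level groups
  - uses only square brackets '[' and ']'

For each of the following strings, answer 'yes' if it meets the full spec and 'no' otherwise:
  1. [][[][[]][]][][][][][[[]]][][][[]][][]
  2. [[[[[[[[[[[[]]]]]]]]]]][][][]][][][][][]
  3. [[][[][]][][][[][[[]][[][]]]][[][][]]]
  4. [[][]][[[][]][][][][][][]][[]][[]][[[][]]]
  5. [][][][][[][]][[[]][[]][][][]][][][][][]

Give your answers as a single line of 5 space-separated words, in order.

Answer: no yes no no no

Derivation:
String 1 '[][[][[]][]][][][][][[[]]][][][[]][][]': depth seq [1 0 1 2 1 2 3 2 1 2 1 0 1 0 1 0 1 0 1 0 1 2 3 2 1 0 1 0 1 0 1 2 1 0 1 0 1 0]
  -> pairs=19 depth=3 groups=12 -> no
String 2 '[[[[[[[[[[[[]]]]]]]]]]][][][]][][][][][]': depth seq [1 2 3 4 5 6 7 8 9 10 11 12 11 10 9 8 7 6 5 4 3 2 1 2 1 2 1 2 1 0 1 0 1 0 1 0 1 0 1 0]
  -> pairs=20 depth=12 groups=6 -> yes
String 3 '[[][[][]][][][[][[[]][[][]]]][[][][]]]': depth seq [1 2 1 2 3 2 3 2 1 2 1 2 1 2 3 2 3 4 5 4 3 4 5 4 5 4 3 2 1 2 3 2 3 2 3 2 1 0]
  -> pairs=19 depth=5 groups=1 -> no
String 4 '[[][]][[[][]][][][][][][]][[]][[]][[[][]]]': depth seq [1 2 1 2 1 0 1 2 3 2 3 2 1 2 1 2 1 2 1 2 1 2 1 2 1 0 1 2 1 0 1 2 1 0 1 2 3 2 3 2 1 0]
  -> pairs=21 depth=3 groups=5 -> no
String 5 '[][][][][[][]][[[]][[]][][][]][][][][][]': depth seq [1 0 1 0 1 0 1 0 1 2 1 2 1 0 1 2 3 2 1 2 3 2 1 2 1 2 1 2 1 0 1 0 1 0 1 0 1 0 1 0]
  -> pairs=20 depth=3 groups=11 -> no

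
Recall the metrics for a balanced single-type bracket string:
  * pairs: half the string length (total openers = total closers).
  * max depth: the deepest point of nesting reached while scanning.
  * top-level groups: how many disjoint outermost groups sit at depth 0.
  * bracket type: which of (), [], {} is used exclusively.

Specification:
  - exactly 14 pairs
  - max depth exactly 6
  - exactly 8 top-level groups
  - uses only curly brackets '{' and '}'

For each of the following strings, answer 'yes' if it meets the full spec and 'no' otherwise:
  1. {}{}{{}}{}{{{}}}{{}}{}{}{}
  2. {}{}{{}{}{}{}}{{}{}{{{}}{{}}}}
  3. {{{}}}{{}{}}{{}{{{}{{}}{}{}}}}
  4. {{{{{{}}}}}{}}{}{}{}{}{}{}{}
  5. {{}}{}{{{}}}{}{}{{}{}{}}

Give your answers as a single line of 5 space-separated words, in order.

Answer: no no no yes no

Derivation:
String 1 '{}{}{{}}{}{{{}}}{{}}{}{}{}': depth seq [1 0 1 0 1 2 1 0 1 0 1 2 3 2 1 0 1 2 1 0 1 0 1 0 1 0]
  -> pairs=13 depth=3 groups=9 -> no
String 2 '{}{}{{}{}{}{}}{{}{}{{{}}{{}}}}': depth seq [1 0 1 0 1 2 1 2 1 2 1 2 1 0 1 2 1 2 1 2 3 4 3 2 3 4 3 2 1 0]
  -> pairs=15 depth=4 groups=4 -> no
String 3 '{{{}}}{{}{}}{{}{{{}{{}}{}{}}}}': depth seq [1 2 3 2 1 0 1 2 1 2 1 0 1 2 1 2 3 4 3 4 5 4 3 4 3 4 3 2 1 0]
  -> pairs=15 depth=5 groups=3 -> no
String 4 '{{{{{{}}}}}{}}{}{}{}{}{}{}{}': depth seq [1 2 3 4 5 6 5 4 3 2 1 2 1 0 1 0 1 0 1 0 1 0 1 0 1 0 1 0]
  -> pairs=14 depth=6 groups=8 -> yes
String 5 '{{}}{}{{{}}}{}{}{{}{}{}}': depth seq [1 2 1 0 1 0 1 2 3 2 1 0 1 0 1 0 1 2 1 2 1 2 1 0]
  -> pairs=12 depth=3 groups=6 -> no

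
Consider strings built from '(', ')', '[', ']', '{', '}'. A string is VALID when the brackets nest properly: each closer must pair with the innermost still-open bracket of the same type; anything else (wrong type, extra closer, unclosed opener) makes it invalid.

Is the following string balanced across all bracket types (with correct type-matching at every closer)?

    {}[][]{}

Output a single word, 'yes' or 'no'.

pos 0: push '{'; stack = {
pos 1: '}' matches '{'; pop; stack = (empty)
pos 2: push '['; stack = [
pos 3: ']' matches '['; pop; stack = (empty)
pos 4: push '['; stack = [
pos 5: ']' matches '['; pop; stack = (empty)
pos 6: push '{'; stack = {
pos 7: '}' matches '{'; pop; stack = (empty)
end: stack empty → VALID
Verdict: properly nested → yes

Answer: yes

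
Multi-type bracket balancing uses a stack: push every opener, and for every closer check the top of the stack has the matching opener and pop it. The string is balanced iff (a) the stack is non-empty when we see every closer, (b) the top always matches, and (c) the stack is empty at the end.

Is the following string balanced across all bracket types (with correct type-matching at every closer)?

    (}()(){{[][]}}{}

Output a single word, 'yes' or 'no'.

Answer: no

Derivation:
pos 0: push '('; stack = (
pos 1: saw closer '}' but top of stack is '(' (expected ')') → INVALID
Verdict: type mismatch at position 1: '}' closes '(' → no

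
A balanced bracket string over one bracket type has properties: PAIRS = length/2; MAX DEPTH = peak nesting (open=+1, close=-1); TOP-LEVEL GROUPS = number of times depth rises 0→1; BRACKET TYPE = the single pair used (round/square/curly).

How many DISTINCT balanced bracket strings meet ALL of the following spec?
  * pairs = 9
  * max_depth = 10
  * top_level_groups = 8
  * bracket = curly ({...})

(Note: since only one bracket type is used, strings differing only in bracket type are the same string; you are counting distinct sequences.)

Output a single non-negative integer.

Spec: pairs=9 depth=10 groups=8
Count(depth <= 10) = 8
Count(depth <= 9) = 8
Count(depth == 10) = 8 - 8 = 0

Answer: 0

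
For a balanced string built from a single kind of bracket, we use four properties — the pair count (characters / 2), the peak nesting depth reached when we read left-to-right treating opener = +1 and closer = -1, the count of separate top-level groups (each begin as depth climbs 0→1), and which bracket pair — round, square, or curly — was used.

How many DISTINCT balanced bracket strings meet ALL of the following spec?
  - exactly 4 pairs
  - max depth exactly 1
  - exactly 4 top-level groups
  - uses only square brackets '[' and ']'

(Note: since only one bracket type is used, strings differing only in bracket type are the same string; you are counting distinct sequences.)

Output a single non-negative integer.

Spec: pairs=4 depth=1 groups=4
Count(depth <= 1) = 1
Count(depth <= 0) = 0
Count(depth == 1) = 1 - 0 = 1

Answer: 1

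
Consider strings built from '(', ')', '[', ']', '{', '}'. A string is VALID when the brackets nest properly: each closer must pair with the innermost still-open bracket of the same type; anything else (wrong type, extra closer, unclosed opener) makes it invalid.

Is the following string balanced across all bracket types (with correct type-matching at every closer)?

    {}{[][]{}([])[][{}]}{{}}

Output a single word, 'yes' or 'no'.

Answer: yes

Derivation:
pos 0: push '{'; stack = {
pos 1: '}' matches '{'; pop; stack = (empty)
pos 2: push '{'; stack = {
pos 3: push '['; stack = {[
pos 4: ']' matches '['; pop; stack = {
pos 5: push '['; stack = {[
pos 6: ']' matches '['; pop; stack = {
pos 7: push '{'; stack = {{
pos 8: '}' matches '{'; pop; stack = {
pos 9: push '('; stack = {(
pos 10: push '['; stack = {([
pos 11: ']' matches '['; pop; stack = {(
pos 12: ')' matches '('; pop; stack = {
pos 13: push '['; stack = {[
pos 14: ']' matches '['; pop; stack = {
pos 15: push '['; stack = {[
pos 16: push '{'; stack = {[{
pos 17: '}' matches '{'; pop; stack = {[
pos 18: ']' matches '['; pop; stack = {
pos 19: '}' matches '{'; pop; stack = (empty)
pos 20: push '{'; stack = {
pos 21: push '{'; stack = {{
pos 22: '}' matches '{'; pop; stack = {
pos 23: '}' matches '{'; pop; stack = (empty)
end: stack empty → VALID
Verdict: properly nested → yes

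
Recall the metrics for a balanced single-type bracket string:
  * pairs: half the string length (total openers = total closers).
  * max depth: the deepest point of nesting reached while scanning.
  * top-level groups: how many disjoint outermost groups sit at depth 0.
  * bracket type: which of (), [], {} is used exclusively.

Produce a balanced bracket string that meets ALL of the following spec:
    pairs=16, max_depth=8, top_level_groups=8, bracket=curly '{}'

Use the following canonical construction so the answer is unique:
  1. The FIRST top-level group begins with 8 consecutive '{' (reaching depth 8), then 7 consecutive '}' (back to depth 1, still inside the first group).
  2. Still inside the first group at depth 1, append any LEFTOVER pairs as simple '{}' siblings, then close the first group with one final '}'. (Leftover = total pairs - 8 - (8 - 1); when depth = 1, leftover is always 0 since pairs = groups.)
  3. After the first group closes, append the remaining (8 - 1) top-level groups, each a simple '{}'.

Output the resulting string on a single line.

Spec: pairs=16 depth=8 groups=8
Leftover pairs = 16 - 8 - (8-1) = 1
First group: deep chain of depth 8 + 1 sibling pairs
Remaining 7 groups: simple '{}' each

Answer: {{{{{{{{}}}}}}}{}}{}{}{}{}{}{}{}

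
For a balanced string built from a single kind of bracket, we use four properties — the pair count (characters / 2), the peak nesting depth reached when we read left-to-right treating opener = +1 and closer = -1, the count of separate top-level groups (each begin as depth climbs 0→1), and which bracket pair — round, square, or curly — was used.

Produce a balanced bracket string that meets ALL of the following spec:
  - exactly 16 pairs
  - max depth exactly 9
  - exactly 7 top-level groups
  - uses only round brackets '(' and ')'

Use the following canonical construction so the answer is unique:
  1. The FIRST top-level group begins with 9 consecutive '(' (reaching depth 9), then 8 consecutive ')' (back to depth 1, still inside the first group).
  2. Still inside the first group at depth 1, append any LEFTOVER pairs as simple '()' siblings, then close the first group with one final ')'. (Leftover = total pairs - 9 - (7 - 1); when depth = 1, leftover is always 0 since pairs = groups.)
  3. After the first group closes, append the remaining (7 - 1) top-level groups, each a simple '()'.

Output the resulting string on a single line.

Spec: pairs=16 depth=9 groups=7
Leftover pairs = 16 - 9 - (7-1) = 1
First group: deep chain of depth 9 + 1 sibling pairs
Remaining 6 groups: simple '()' each

Answer: ((((((((())))))))())()()()()()()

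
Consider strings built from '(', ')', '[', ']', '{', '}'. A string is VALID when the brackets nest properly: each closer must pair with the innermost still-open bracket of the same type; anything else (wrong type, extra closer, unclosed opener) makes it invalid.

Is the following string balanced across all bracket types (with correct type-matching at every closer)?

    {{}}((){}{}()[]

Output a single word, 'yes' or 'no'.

pos 0: push '{'; stack = {
pos 1: push '{'; stack = {{
pos 2: '}' matches '{'; pop; stack = {
pos 3: '}' matches '{'; pop; stack = (empty)
pos 4: push '('; stack = (
pos 5: push '('; stack = ((
pos 6: ')' matches '('; pop; stack = (
pos 7: push '{'; stack = ({
pos 8: '}' matches '{'; pop; stack = (
pos 9: push '{'; stack = ({
pos 10: '}' matches '{'; pop; stack = (
pos 11: push '('; stack = ((
pos 12: ')' matches '('; pop; stack = (
pos 13: push '['; stack = ([
pos 14: ']' matches '['; pop; stack = (
end: stack still non-empty (() → INVALID
Verdict: unclosed openers at end: ( → no

Answer: no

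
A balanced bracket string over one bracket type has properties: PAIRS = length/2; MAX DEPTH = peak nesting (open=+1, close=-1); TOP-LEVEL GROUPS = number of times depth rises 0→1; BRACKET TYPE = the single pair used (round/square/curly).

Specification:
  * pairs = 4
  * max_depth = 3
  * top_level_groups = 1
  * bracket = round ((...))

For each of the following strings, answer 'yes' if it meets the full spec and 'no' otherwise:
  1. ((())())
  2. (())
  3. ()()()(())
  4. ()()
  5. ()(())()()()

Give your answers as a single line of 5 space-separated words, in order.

Answer: yes no no no no

Derivation:
String 1 '((())())': depth seq [1 2 3 2 1 2 1 0]
  -> pairs=4 depth=3 groups=1 -> yes
String 2 '(())': depth seq [1 2 1 0]
  -> pairs=2 depth=2 groups=1 -> no
String 3 '()()()(())': depth seq [1 0 1 0 1 0 1 2 1 0]
  -> pairs=5 depth=2 groups=4 -> no
String 4 '()()': depth seq [1 0 1 0]
  -> pairs=2 depth=1 groups=2 -> no
String 5 '()(())()()()': depth seq [1 0 1 2 1 0 1 0 1 0 1 0]
  -> pairs=6 depth=2 groups=5 -> no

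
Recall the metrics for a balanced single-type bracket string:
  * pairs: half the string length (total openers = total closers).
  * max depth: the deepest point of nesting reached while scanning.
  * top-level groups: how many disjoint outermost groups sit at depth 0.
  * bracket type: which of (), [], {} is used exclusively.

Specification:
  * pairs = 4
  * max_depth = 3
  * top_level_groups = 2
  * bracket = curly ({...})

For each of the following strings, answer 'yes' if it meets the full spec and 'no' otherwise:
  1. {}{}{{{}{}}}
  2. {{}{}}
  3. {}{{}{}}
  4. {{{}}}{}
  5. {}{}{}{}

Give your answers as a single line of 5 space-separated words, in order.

String 1 '{}{}{{{}{}}}': depth seq [1 0 1 0 1 2 3 2 3 2 1 0]
  -> pairs=6 depth=3 groups=3 -> no
String 2 '{{}{}}': depth seq [1 2 1 2 1 0]
  -> pairs=3 depth=2 groups=1 -> no
String 3 '{}{{}{}}': depth seq [1 0 1 2 1 2 1 0]
  -> pairs=4 depth=2 groups=2 -> no
String 4 '{{{}}}{}': depth seq [1 2 3 2 1 0 1 0]
  -> pairs=4 depth=3 groups=2 -> yes
String 5 '{}{}{}{}': depth seq [1 0 1 0 1 0 1 0]
  -> pairs=4 depth=1 groups=4 -> no

Answer: no no no yes no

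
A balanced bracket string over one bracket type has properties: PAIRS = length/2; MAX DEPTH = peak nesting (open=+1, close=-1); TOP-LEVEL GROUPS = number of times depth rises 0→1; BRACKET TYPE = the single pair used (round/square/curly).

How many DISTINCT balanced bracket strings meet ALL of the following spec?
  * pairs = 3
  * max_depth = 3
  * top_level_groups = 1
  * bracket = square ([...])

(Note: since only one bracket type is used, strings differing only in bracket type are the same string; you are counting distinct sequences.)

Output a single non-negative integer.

Spec: pairs=3 depth=3 groups=1
Count(depth <= 3) = 2
Count(depth <= 2) = 1
Count(depth == 3) = 2 - 1 = 1

Answer: 1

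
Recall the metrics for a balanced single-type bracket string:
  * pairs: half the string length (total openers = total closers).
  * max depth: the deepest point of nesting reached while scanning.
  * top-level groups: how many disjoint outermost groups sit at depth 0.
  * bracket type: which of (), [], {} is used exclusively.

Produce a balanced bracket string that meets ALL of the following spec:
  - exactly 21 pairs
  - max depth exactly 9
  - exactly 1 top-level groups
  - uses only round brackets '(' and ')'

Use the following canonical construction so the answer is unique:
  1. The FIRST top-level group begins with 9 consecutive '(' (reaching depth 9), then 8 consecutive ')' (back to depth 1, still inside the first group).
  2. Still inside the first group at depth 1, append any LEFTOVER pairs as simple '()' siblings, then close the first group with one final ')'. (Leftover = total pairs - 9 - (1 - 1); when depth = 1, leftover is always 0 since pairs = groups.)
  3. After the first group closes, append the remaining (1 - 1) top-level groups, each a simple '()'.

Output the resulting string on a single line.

Answer: ((((((((())))))))()()()()()()()()()()()())

Derivation:
Spec: pairs=21 depth=9 groups=1
Leftover pairs = 21 - 9 - (1-1) = 12
First group: deep chain of depth 9 + 12 sibling pairs
Remaining 0 groups: simple '()' each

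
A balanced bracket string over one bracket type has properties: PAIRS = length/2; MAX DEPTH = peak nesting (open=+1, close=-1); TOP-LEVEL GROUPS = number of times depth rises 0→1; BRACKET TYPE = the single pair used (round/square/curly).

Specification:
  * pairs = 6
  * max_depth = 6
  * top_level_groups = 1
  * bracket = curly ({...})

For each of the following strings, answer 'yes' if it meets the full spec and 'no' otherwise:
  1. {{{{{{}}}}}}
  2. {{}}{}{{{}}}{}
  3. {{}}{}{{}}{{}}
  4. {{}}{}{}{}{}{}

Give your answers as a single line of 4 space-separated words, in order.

Answer: yes no no no

Derivation:
String 1 '{{{{{{}}}}}}': depth seq [1 2 3 4 5 6 5 4 3 2 1 0]
  -> pairs=6 depth=6 groups=1 -> yes
String 2 '{{}}{}{{{}}}{}': depth seq [1 2 1 0 1 0 1 2 3 2 1 0 1 0]
  -> pairs=7 depth=3 groups=4 -> no
String 3 '{{}}{}{{}}{{}}': depth seq [1 2 1 0 1 0 1 2 1 0 1 2 1 0]
  -> pairs=7 depth=2 groups=4 -> no
String 4 '{{}}{}{}{}{}{}': depth seq [1 2 1 0 1 0 1 0 1 0 1 0 1 0]
  -> pairs=7 depth=2 groups=6 -> no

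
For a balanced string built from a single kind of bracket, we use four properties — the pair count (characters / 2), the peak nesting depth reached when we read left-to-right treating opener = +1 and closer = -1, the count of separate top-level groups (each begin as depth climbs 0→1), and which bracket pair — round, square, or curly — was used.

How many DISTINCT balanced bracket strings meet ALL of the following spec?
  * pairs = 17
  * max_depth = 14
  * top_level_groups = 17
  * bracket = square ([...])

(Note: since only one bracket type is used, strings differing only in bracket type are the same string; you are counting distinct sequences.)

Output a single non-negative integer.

Answer: 0

Derivation:
Spec: pairs=17 depth=14 groups=17
Count(depth <= 14) = 1
Count(depth <= 13) = 1
Count(depth == 14) = 1 - 1 = 0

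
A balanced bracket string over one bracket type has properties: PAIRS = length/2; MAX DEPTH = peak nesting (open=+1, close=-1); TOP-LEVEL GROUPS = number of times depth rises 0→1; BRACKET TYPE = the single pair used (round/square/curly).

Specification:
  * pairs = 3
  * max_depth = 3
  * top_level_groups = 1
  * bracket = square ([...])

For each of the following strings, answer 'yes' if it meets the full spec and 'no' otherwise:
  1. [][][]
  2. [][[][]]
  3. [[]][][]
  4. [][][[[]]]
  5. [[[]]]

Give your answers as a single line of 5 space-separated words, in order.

String 1 '[][][]': depth seq [1 0 1 0 1 0]
  -> pairs=3 depth=1 groups=3 -> no
String 2 '[][[][]]': depth seq [1 0 1 2 1 2 1 0]
  -> pairs=4 depth=2 groups=2 -> no
String 3 '[[]][][]': depth seq [1 2 1 0 1 0 1 0]
  -> pairs=4 depth=2 groups=3 -> no
String 4 '[][][[[]]]': depth seq [1 0 1 0 1 2 3 2 1 0]
  -> pairs=5 depth=3 groups=3 -> no
String 5 '[[[]]]': depth seq [1 2 3 2 1 0]
  -> pairs=3 depth=3 groups=1 -> yes

Answer: no no no no yes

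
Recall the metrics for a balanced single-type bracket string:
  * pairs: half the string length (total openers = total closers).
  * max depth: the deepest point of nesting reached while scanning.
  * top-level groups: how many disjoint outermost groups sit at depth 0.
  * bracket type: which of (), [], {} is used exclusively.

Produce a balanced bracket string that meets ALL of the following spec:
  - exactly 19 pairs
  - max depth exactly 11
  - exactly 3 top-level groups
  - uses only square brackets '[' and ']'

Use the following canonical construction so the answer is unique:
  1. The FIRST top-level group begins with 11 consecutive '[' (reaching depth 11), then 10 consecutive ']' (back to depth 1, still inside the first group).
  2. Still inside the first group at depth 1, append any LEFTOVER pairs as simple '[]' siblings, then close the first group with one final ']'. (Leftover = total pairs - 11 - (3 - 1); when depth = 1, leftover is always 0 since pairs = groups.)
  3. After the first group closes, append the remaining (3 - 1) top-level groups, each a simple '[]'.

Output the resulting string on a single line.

Answer: [[[[[[[[[[[]]]]]]]]]][][][][][][]][][]

Derivation:
Spec: pairs=19 depth=11 groups=3
Leftover pairs = 19 - 11 - (3-1) = 6
First group: deep chain of depth 11 + 6 sibling pairs
Remaining 2 groups: simple '[]' each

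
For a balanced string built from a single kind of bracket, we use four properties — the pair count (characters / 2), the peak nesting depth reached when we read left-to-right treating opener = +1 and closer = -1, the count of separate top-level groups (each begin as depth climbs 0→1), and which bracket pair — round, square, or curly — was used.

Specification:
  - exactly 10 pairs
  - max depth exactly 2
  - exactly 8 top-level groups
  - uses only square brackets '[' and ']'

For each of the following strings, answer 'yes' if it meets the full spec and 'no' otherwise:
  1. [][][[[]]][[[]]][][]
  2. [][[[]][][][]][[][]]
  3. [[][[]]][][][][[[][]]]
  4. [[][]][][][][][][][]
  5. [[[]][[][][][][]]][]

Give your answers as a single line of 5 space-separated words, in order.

Answer: no no no yes no

Derivation:
String 1 '[][][[[]]][[[]]][][]': depth seq [1 0 1 0 1 2 3 2 1 0 1 2 3 2 1 0 1 0 1 0]
  -> pairs=10 depth=3 groups=6 -> no
String 2 '[][[[]][][][]][[][]]': depth seq [1 0 1 2 3 2 1 2 1 2 1 2 1 0 1 2 1 2 1 0]
  -> pairs=10 depth=3 groups=3 -> no
String 3 '[[][[]]][][][][[[][]]]': depth seq [1 2 1 2 3 2 1 0 1 0 1 0 1 0 1 2 3 2 3 2 1 0]
  -> pairs=11 depth=3 groups=5 -> no
String 4 '[[][]][][][][][][][]': depth seq [1 2 1 2 1 0 1 0 1 0 1 0 1 0 1 0 1 0 1 0]
  -> pairs=10 depth=2 groups=8 -> yes
String 5 '[[[]][[][][][][]]][]': depth seq [1 2 3 2 1 2 3 2 3 2 3 2 3 2 3 2 1 0 1 0]
  -> pairs=10 depth=3 groups=2 -> no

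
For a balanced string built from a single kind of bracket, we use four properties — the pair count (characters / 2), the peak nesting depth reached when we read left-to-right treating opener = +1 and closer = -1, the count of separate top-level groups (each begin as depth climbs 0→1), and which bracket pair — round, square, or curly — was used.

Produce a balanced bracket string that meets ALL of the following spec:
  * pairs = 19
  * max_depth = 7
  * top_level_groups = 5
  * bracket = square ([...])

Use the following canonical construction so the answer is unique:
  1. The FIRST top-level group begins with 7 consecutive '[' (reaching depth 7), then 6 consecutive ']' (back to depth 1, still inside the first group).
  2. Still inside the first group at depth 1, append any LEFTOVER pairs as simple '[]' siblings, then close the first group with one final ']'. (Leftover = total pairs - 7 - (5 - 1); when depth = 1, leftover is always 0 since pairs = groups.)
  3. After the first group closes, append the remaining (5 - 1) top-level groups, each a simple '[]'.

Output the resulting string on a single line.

Answer: [[[[[[[]]]]]][][][][][][][][]][][][][]

Derivation:
Spec: pairs=19 depth=7 groups=5
Leftover pairs = 19 - 7 - (5-1) = 8
First group: deep chain of depth 7 + 8 sibling pairs
Remaining 4 groups: simple '[]' each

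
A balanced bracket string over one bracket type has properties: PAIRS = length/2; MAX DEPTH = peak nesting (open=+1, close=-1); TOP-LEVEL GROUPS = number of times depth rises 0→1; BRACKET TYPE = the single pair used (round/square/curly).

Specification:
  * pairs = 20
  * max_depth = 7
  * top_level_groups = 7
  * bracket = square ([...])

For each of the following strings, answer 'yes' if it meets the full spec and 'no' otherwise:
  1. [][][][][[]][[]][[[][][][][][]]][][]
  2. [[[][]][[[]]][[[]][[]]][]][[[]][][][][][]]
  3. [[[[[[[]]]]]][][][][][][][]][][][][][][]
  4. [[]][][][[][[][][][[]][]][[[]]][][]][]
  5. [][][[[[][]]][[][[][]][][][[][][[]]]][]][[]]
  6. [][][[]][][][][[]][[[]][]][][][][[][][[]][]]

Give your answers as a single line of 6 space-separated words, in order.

Answer: no no yes no no no

Derivation:
String 1 '[][][][][[]][[]][[[][][][][][]]][][]': depth seq [1 0 1 0 1 0 1 0 1 2 1 0 1 2 1 0 1 2 3 2 3 2 3 2 3 2 3 2 3 2 1 0 1 0 1 0]
  -> pairs=18 depth=3 groups=9 -> no
String 2 '[[[][]][[[]]][[[]][[]]][]][[[]][][][][][]]': depth seq [1 2 3 2 3 2 1 2 3 4 3 2 1 2 3 4 3 2 3 4 3 2 1 2 1 0 1 2 3 2 1 2 1 2 1 2 1 2 1 2 1 0]
  -> pairs=21 depth=4 groups=2 -> no
String 3 '[[[[[[[]]]]]][][][][][][][]][][][][][][]': depth seq [1 2 3 4 5 6 7 6 5 4 3 2 1 2 1 2 1 2 1 2 1 2 1 2 1 2 1 0 1 0 1 0 1 0 1 0 1 0 1 0]
  -> pairs=20 depth=7 groups=7 -> yes
String 4 '[[]][][][[][[][][][[]][]][[[]]][][]][]': depth seq [1 2 1 0 1 0 1 0 1 2 1 2 3 2 3 2 3 2 3 4 3 2 3 2 1 2 3 4 3 2 1 2 1 2 1 0 1 0]
  -> pairs=19 depth=4 groups=5 -> no
String 5 '[][][[[[][]]][[][[][]][][][[][][[]]]][]][[]]': depth seq [1 0 1 0 1 2 3 4 3 4 3 2 1 2 3 2 3 4 3 4 3 2 3 2 3 2 3 4 3 4 3 4 5 4 3 2 1 2 1 0 1 2 1 0]
  -> pairs=22 depth=5 groups=4 -> no
String 6 '[][][[]][][][][[]][[[]][]][][][][[][][[]][]]': depth seq [1 0 1 0 1 2 1 0 1 0 1 0 1 0 1 2 1 0 1 2 3 2 1 2 1 0 1 0 1 0 1 0 1 2 1 2 1 2 3 2 1 2 1 0]
  -> pairs=22 depth=3 groups=12 -> no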